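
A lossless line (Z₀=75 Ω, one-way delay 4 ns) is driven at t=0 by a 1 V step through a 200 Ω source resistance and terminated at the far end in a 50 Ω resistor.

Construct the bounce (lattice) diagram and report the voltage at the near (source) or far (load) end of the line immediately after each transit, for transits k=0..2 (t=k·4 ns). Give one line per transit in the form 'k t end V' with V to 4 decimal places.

0 0 source 0.2727
1 4 load 0.2182
2 8 source 0.1934

Γ_L=-0.200000, Γ_S=0.454545; launch V₁=1·75/275=0.272727
k=0 src: V=0.2727
k=1 load: inc=0.272727, refl=0.272727·-0.200000=-0.0545; V=0.000000+0.272727+-0.054545=0.2182
k=2 src: inc=-0.054545, refl=-0.054545·0.454545=-0.0248; V=0.272727+-0.054545+-0.024793=0.1934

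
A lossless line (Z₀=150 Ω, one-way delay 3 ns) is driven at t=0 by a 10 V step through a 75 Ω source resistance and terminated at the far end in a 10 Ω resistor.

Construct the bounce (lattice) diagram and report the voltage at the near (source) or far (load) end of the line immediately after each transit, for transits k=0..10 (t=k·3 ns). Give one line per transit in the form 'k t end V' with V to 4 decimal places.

0 0 source 6.6667
1 3 load 0.8333
2 6 source 2.7778
3 9 load 1.0764
4 12 source 1.6435
5 15 load 1.1473
6 18 source 1.3127
7 21 load 1.1680
8 24 source 1.2162
9 27 load 1.1740
10 30 source 1.1881

Γ_L=-0.875000, Γ_S=-0.333333; launch V₁=10·150/225=6.666667
k=0 src: V=6.6667
k=1 load: inc=6.666667, refl=6.666667·-0.875000=-5.8333; V=0.000000+6.666667+-5.833333=0.8333
k=2 src: inc=-5.833333, refl=-5.833333·-0.333333=1.9444; V=6.666667+-5.833333+1.944444=2.7778
k=3 load: inc=1.944444, refl=1.944444·-0.875000=-1.7014; V=0.833333+1.944444+-1.701389=1.0764
k=4 src: inc=-1.701389, refl=-1.701389·-0.333333=0.5671; V=2.777778+-1.701389+0.567130=1.6435
k=5 load: inc=0.567130, refl=0.567130·-0.875000=-0.4962; V=1.076389+0.567130+-0.496238=1.1473
k=6 src: inc=-0.496238, refl=-0.496238·-0.333333=0.1654; V=1.643519+-0.496238+0.165413=1.3127
k=7 load: inc=0.165413, refl=0.165413·-0.875000=-0.1447; V=1.147280+0.165413+-0.144736=1.1680
k=8 src: inc=-0.144736, refl=-0.144736·-0.333333=0.0482; V=1.312693+-0.144736+0.048245=1.2162
k=9 load: inc=0.048245, refl=0.048245·-0.875000=-0.0422; V=1.167957+0.048245+-0.042215=1.1740
k=10 src: inc=-0.042215, refl=-0.042215·-0.333333=0.0141; V=1.216202+-0.042215+0.014072=1.1881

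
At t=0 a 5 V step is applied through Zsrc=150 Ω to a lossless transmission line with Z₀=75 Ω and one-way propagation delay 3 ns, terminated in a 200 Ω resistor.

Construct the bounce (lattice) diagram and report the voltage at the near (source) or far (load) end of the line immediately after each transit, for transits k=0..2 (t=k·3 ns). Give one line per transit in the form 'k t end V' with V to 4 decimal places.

Γ_L=0.454545, Γ_S=0.333333; launch V₁=5·75/225=1.666667
k=0 src: V=1.6667
k=1 load: inc=1.666667, refl=1.666667·0.454545=0.7576; V=0.000000+1.666667+0.757576=2.4242
k=2 src: inc=0.757576, refl=0.757576·0.333333=0.2525; V=1.666667+0.757576+0.252525=2.6768

0 0 source 1.6667
1 3 load 2.4242
2 6 source 2.6768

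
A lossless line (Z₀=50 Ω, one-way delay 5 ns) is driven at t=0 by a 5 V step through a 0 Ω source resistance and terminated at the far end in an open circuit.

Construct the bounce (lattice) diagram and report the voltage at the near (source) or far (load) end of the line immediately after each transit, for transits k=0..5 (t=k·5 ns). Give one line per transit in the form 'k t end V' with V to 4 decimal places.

0 0 source 5.0000
1 5 load 10.0000
2 10 source 5.0000
3 15 load 0.0000
4 20 source 5.0000
5 25 load 10.0000

Γ_L=1.000000, Γ_S=-1.000000; launch V₁=5·50/50=5.000000
k=0 src: V=5.0000
k=1 load: inc=5.000000, refl=5.000000·1.000000=5.0000; V=0.000000+5.000000+5.000000=10.0000
k=2 src: inc=5.000000, refl=5.000000·-1.000000=-5.0000; V=5.000000+5.000000+-5.000000=5.0000
k=3 load: inc=-5.000000, refl=-5.000000·1.000000=-5.0000; V=10.000000+-5.000000+-5.000000=0.0000
k=4 src: inc=-5.000000, refl=-5.000000·-1.000000=5.0000; V=5.000000+-5.000000+5.000000=5.0000
k=5 load: inc=5.000000, refl=5.000000·1.000000=5.0000; V=0.000000+5.000000+5.000000=10.0000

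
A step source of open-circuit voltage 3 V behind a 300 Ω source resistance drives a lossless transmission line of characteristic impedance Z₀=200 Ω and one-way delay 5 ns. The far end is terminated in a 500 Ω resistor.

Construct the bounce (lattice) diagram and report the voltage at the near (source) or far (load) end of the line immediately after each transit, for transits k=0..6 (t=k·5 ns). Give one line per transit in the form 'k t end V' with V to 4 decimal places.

0 0 source 1.2000
1 5 load 1.7143
2 10 source 1.8171
3 15 load 1.8612
4 20 source 1.8700
5 25 load 1.8738
6 30 source 1.8746

Γ_L=0.428571, Γ_S=0.200000; launch V₁=3·200/500=1.200000
k=0 src: V=1.2000
k=1 load: inc=1.200000, refl=1.200000·0.428571=0.5143; V=0.000000+1.200000+0.514286=1.7143
k=2 src: inc=0.514286, refl=0.514286·0.200000=0.1029; V=1.200000+0.514286+0.102857=1.8171
k=3 load: inc=0.102857, refl=0.102857·0.428571=0.0441; V=1.714286+0.102857+0.044082=1.8612
k=4 src: inc=0.044082, refl=0.044082·0.200000=0.0088; V=1.817143+0.044082+0.008816=1.8700
k=5 load: inc=0.008816, refl=0.008816·0.428571=0.0038; V=1.861224+0.008816+0.003778=1.8738
k=6 src: inc=0.003778, refl=0.003778·0.200000=0.0008; V=1.870041+0.003778+0.000756=1.8746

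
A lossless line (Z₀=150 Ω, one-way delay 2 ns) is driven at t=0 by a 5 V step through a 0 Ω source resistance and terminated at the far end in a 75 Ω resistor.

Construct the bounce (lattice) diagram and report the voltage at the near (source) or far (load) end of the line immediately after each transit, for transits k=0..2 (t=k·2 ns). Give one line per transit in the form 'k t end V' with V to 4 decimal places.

0 0 source 5.0000
1 2 load 3.3333
2 4 source 5.0000

Γ_L=-0.333333, Γ_S=-1.000000; launch V₁=5·150/150=5.000000
k=0 src: V=5.0000
k=1 load: inc=5.000000, refl=5.000000·-0.333333=-1.6667; V=0.000000+5.000000+-1.666667=3.3333
k=2 src: inc=-1.666667, refl=-1.666667·-1.000000=1.6667; V=5.000000+-1.666667+1.666667=5.0000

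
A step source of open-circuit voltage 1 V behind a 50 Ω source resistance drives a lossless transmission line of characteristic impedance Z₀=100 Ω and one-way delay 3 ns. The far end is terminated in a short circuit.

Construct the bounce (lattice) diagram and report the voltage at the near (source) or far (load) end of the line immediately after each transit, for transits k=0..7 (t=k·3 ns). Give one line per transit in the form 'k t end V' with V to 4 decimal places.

Γ_L=-1.000000, Γ_S=-0.333333; launch V₁=1·100/150=0.666667
k=0 src: V=0.6667
k=1 load: inc=0.666667, refl=0.666667·-1.000000=-0.6667; V=0.000000+0.666667+-0.666667=0.0000
k=2 src: inc=-0.666667, refl=-0.666667·-0.333333=0.2222; V=0.666667+-0.666667+0.222222=0.2222
k=3 load: inc=0.222222, refl=0.222222·-1.000000=-0.2222; V=0.000000+0.222222+-0.222222=0.0000
k=4 src: inc=-0.222222, refl=-0.222222·-0.333333=0.0741; V=0.222222+-0.222222+0.074074=0.0741
k=5 load: inc=0.074074, refl=0.074074·-1.000000=-0.0741; V=0.000000+0.074074+-0.074074=0.0000
k=6 src: inc=-0.074074, refl=-0.074074·-0.333333=0.0247; V=0.074074+-0.074074+0.024691=0.0247
k=7 load: inc=0.024691, refl=0.024691·-1.000000=-0.0247; V=0.000000+0.024691+-0.024691=0.0000

0 0 source 0.6667
1 3 load 0.0000
2 6 source 0.2222
3 9 load 0.0000
4 12 source 0.0741
5 15 load 0.0000
6 18 source 0.0247
7 21 load 0.0000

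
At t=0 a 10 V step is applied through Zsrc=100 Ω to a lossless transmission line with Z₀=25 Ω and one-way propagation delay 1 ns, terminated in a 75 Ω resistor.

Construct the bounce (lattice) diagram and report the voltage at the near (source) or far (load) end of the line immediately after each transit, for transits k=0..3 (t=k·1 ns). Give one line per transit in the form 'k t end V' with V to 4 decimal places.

Γ_L=0.500000, Γ_S=0.600000; launch V₁=10·25/125=2.000000
k=0 src: V=2.0000
k=1 load: inc=2.000000, refl=2.000000·0.500000=1.0000; V=0.000000+2.000000+1.000000=3.0000
k=2 src: inc=1.000000, refl=1.000000·0.600000=0.6000; V=2.000000+1.000000+0.600000=3.6000
k=3 load: inc=0.600000, refl=0.600000·0.500000=0.3000; V=3.000000+0.600000+0.300000=3.9000

0 0 source 2.0000
1 1 load 3.0000
2 2 source 3.6000
3 3 load 3.9000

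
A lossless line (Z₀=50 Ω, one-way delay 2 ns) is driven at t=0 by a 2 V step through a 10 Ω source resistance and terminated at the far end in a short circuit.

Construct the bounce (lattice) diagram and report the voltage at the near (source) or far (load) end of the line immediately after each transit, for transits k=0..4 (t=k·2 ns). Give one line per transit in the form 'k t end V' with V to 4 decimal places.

0 0 source 1.6667
1 2 load 0.0000
2 4 source 1.1111
3 6 load 0.0000
4 8 source 0.7407

Γ_L=-1.000000, Γ_S=-0.666667; launch V₁=2·50/60=1.666667
k=0 src: V=1.6667
k=1 load: inc=1.666667, refl=1.666667·-1.000000=-1.6667; V=0.000000+1.666667+-1.666667=0.0000
k=2 src: inc=-1.666667, refl=-1.666667·-0.666667=1.1111; V=1.666667+-1.666667+1.111111=1.1111
k=3 load: inc=1.111111, refl=1.111111·-1.000000=-1.1111; V=0.000000+1.111111+-1.111111=0.0000
k=4 src: inc=-1.111111, refl=-1.111111·-0.666667=0.7407; V=1.111111+-1.111111+0.740741=0.7407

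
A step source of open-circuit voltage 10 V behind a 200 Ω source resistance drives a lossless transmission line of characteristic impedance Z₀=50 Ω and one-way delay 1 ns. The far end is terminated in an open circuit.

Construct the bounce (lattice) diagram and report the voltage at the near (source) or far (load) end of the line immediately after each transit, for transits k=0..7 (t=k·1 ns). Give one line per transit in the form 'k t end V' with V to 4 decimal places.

Γ_L=1.000000, Γ_S=0.600000; launch V₁=10·50/250=2.000000
k=0 src: V=2.0000
k=1 load: inc=2.000000, refl=2.000000·1.000000=2.0000; V=0.000000+2.000000+2.000000=4.0000
k=2 src: inc=2.000000, refl=2.000000·0.600000=1.2000; V=2.000000+2.000000+1.200000=5.2000
k=3 load: inc=1.200000, refl=1.200000·1.000000=1.2000; V=4.000000+1.200000+1.200000=6.4000
k=4 src: inc=1.200000, refl=1.200000·0.600000=0.7200; V=5.200000+1.200000+0.720000=7.1200
k=5 load: inc=0.720000, refl=0.720000·1.000000=0.7200; V=6.400000+0.720000+0.720000=7.8400
k=6 src: inc=0.720000, refl=0.720000·0.600000=0.4320; V=7.120000+0.720000+0.432000=8.2720
k=7 load: inc=0.432000, refl=0.432000·1.000000=0.4320; V=7.840000+0.432000+0.432000=8.7040

0 0 source 2.0000
1 1 load 4.0000
2 2 source 5.2000
3 3 load 6.4000
4 4 source 7.1200
5 5 load 7.8400
6 6 source 8.2720
7 7 load 8.7040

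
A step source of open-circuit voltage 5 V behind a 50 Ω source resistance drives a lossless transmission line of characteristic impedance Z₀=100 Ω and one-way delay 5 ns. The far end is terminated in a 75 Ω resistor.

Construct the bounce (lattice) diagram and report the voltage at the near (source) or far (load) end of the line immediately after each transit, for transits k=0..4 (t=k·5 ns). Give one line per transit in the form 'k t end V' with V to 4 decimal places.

0 0 source 3.3333
1 5 load 2.8571
2 10 source 3.0159
3 15 load 2.9932
4 20 source 3.0008

Γ_L=-0.142857, Γ_S=-0.333333; launch V₁=5·100/150=3.333333
k=0 src: V=3.3333
k=1 load: inc=3.333333, refl=3.333333·-0.142857=-0.4762; V=0.000000+3.333333+-0.476190=2.8571
k=2 src: inc=-0.476190, refl=-0.476190·-0.333333=0.1587; V=3.333333+-0.476190+0.158730=3.0159
k=3 load: inc=0.158730, refl=0.158730·-0.142857=-0.0227; V=2.857143+0.158730+-0.022676=2.9932
k=4 src: inc=-0.022676, refl=-0.022676·-0.333333=0.0076; V=3.015873+-0.022676+0.007559=3.0008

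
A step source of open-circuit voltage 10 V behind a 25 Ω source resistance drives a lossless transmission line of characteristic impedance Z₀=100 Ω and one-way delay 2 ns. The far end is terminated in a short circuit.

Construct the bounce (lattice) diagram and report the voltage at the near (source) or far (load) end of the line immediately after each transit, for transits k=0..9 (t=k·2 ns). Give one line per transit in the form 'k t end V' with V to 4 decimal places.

0 0 source 8.0000
1 2 load 0.0000
2 4 source 4.8000
3 6 load 0.0000
4 8 source 2.8800
5 10 load 0.0000
6 12 source 1.7280
7 14 load 0.0000
8 16 source 1.0368
9 18 load 0.0000

Γ_L=-1.000000, Γ_S=-0.600000; launch V₁=10·100/125=8.000000
k=0 src: V=8.0000
k=1 load: inc=8.000000, refl=8.000000·-1.000000=-8.0000; V=0.000000+8.000000+-8.000000=0.0000
k=2 src: inc=-8.000000, refl=-8.000000·-0.600000=4.8000; V=8.000000+-8.000000+4.800000=4.8000
k=3 load: inc=4.800000, refl=4.800000·-1.000000=-4.8000; V=0.000000+4.800000+-4.800000=0.0000
k=4 src: inc=-4.800000, refl=-4.800000·-0.600000=2.8800; V=4.800000+-4.800000+2.880000=2.8800
k=5 load: inc=2.880000, refl=2.880000·-1.000000=-2.8800; V=0.000000+2.880000+-2.880000=0.0000
k=6 src: inc=-2.880000, refl=-2.880000·-0.600000=1.7280; V=2.880000+-2.880000+1.728000=1.7280
k=7 load: inc=1.728000, refl=1.728000·-1.000000=-1.7280; V=0.000000+1.728000+-1.728000=0.0000
k=8 src: inc=-1.728000, refl=-1.728000·-0.600000=1.0368; V=1.728000+-1.728000+1.036800=1.0368
k=9 load: inc=1.036800, refl=1.036800·-1.000000=-1.0368; V=0.000000+1.036800+-1.036800=0.0000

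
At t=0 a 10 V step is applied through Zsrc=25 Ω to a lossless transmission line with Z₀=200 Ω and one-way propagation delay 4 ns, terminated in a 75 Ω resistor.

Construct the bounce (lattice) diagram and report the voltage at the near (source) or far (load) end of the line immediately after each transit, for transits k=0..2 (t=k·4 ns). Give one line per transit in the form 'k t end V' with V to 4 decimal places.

Γ_L=-0.454545, Γ_S=-0.777778; launch V₁=10·200/225=8.888889
k=0 src: V=8.8889
k=1 load: inc=8.888889, refl=8.888889·-0.454545=-4.0404; V=0.000000+8.888889+-4.040404=4.8485
k=2 src: inc=-4.040404, refl=-4.040404·-0.777778=3.1425; V=8.888889+-4.040404+3.142536=7.9910

0 0 source 8.8889
1 4 load 4.8485
2 8 source 7.9910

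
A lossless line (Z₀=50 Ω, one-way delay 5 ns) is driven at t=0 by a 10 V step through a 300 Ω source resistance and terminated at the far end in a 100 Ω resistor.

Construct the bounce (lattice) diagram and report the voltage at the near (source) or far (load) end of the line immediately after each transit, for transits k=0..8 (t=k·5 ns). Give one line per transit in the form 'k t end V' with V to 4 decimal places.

Γ_L=0.333333, Γ_S=0.714286; launch V₁=10·50/350=1.428571
k=0 src: V=1.4286
k=1 load: inc=1.428571, refl=1.428571·0.333333=0.4762; V=0.000000+1.428571+0.476190=1.9048
k=2 src: inc=0.476190, refl=0.476190·0.714286=0.3401; V=1.428571+0.476190+0.340136=2.2449
k=3 load: inc=0.340136, refl=0.340136·0.333333=0.1134; V=1.904762+0.340136+0.113379=2.3583
k=4 src: inc=0.113379, refl=0.113379·0.714286=0.0810; V=2.244898+0.113379+0.080985=2.4393
k=5 load: inc=0.080985, refl=0.080985·0.333333=0.0270; V=2.358277+0.080985+0.026995=2.4663
k=6 src: inc=0.026995, refl=0.026995·0.714286=0.0193; V=2.439261+0.026995+0.019282=2.4855
k=7 load: inc=0.019282, refl=0.019282·0.333333=0.0064; V=2.466256+0.019282+0.006427=2.4920
k=8 src: inc=0.006427, refl=0.006427·0.714286=0.0046; V=2.485538+0.006427+0.004591=2.4966

0 0 source 1.4286
1 5 load 1.9048
2 10 source 2.2449
3 15 load 2.3583
4 20 source 2.4393
5 25 load 2.4663
6 30 source 2.4855
7 35 load 2.4920
8 40 source 2.4966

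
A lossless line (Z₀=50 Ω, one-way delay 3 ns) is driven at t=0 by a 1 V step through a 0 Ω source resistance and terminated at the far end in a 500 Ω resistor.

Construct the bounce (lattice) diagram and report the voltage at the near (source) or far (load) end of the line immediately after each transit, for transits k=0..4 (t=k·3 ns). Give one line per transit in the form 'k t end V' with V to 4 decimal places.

Γ_L=0.818182, Γ_S=-1.000000; launch V₁=1·50/50=1.000000
k=0 src: V=1.0000
k=1 load: inc=1.000000, refl=1.000000·0.818182=0.8182; V=0.000000+1.000000+0.818182=1.8182
k=2 src: inc=0.818182, refl=0.818182·-1.000000=-0.8182; V=1.000000+0.818182+-0.818182=1.0000
k=3 load: inc=-0.818182, refl=-0.818182·0.818182=-0.6694; V=1.818182+-0.818182+-0.669421=0.3306
k=4 src: inc=-0.669421, refl=-0.669421·-1.000000=0.6694; V=1.000000+-0.669421+0.669421=1.0000

0 0 source 1.0000
1 3 load 1.8182
2 6 source 1.0000
3 9 load 0.3306
4 12 source 1.0000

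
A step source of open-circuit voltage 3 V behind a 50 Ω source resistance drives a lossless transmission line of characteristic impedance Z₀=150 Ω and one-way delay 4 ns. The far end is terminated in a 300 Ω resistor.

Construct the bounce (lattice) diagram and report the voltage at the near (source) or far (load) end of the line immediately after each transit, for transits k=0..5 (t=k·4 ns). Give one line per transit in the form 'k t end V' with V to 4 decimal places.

0 0 source 2.2500
1 4 load 3.0000
2 8 source 2.6250
3 12 load 2.5000
4 16 source 2.5625
5 20 load 2.5833

Γ_L=0.333333, Γ_S=-0.500000; launch V₁=3·150/200=2.250000
k=0 src: V=2.2500
k=1 load: inc=2.250000, refl=2.250000·0.333333=0.7500; V=0.000000+2.250000+0.750000=3.0000
k=2 src: inc=0.750000, refl=0.750000·-0.500000=-0.3750; V=2.250000+0.750000+-0.375000=2.6250
k=3 load: inc=-0.375000, refl=-0.375000·0.333333=-0.1250; V=3.000000+-0.375000+-0.125000=2.5000
k=4 src: inc=-0.125000, refl=-0.125000·-0.500000=0.0625; V=2.625000+-0.125000+0.062500=2.5625
k=5 load: inc=0.062500, refl=0.062500·0.333333=0.0208; V=2.500000+0.062500+0.020833=2.5833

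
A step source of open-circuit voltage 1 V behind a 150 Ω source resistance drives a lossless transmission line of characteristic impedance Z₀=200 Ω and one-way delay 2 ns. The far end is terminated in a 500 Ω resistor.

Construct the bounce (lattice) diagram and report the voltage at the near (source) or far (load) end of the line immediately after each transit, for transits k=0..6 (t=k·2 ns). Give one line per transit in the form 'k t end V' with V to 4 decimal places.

Γ_L=0.428571, Γ_S=-0.142857; launch V₁=1·200/350=0.571429
k=0 src: V=0.5714
k=1 load: inc=0.571429, refl=0.571429·0.428571=0.2449; V=0.000000+0.571429+0.244898=0.8163
k=2 src: inc=0.244898, refl=0.244898·-0.142857=-0.0350; V=0.571429+0.244898+-0.034985=0.7813
k=3 load: inc=-0.034985, refl=-0.034985·0.428571=-0.0150; V=0.816327+-0.034985+-0.014994=0.7663
k=4 src: inc=-0.014994, refl=-0.014994·-0.142857=0.0021; V=0.781341+-0.014994+0.002142=0.7685
k=5 load: inc=0.002142, refl=0.002142·0.428571=0.0009; V=0.766347+0.002142+0.000918=0.7694
k=6 src: inc=0.000918, refl=0.000918·-0.142857=-0.0001; V=0.768489+0.000918+-0.000131=0.7693

0 0 source 0.5714
1 2 load 0.8163
2 4 source 0.7813
3 6 load 0.7663
4 8 source 0.7685
5 10 load 0.7694
6 12 source 0.7693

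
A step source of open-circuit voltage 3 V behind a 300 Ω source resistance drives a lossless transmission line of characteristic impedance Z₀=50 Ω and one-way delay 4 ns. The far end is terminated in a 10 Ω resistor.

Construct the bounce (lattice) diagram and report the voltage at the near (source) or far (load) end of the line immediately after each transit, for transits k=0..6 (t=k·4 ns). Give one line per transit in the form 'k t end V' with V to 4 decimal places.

Γ_L=-0.666667, Γ_S=0.714286; launch V₁=3·50/350=0.428571
k=0 src: V=0.4286
k=1 load: inc=0.428571, refl=0.428571·-0.666667=-0.2857; V=0.000000+0.428571+-0.285714=0.1429
k=2 src: inc=-0.285714, refl=-0.285714·0.714286=-0.2041; V=0.428571+-0.285714+-0.204082=-0.0612
k=3 load: inc=-0.204082, refl=-0.204082·-0.666667=0.1361; V=0.142857+-0.204082+0.136054=0.0748
k=4 src: inc=0.136054, refl=0.136054·0.714286=0.0972; V=-0.061224+0.136054+0.097182=0.1720
k=5 load: inc=0.097182, refl=0.097182·-0.666667=-0.0648; V=0.074830+0.097182+-0.064788=0.1072
k=6 src: inc=-0.064788, refl=-0.064788·0.714286=-0.0463; V=0.172012+-0.064788+-0.046277=0.0609

0 0 source 0.4286
1 4 load 0.1429
2 8 source -0.0612
3 12 load 0.0748
4 16 source 0.1720
5 20 load 0.1072
6 24 source 0.0609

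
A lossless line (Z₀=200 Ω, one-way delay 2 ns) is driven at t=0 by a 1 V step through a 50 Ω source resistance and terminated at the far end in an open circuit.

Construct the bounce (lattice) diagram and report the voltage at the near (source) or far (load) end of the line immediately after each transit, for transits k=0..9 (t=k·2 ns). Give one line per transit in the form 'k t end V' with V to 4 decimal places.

0 0 source 0.8000
1 2 load 1.6000
2 4 source 1.1200
3 6 load 0.6400
4 8 source 0.9280
5 10 load 1.2160
6 12 source 1.0432
7 14 load 0.8704
8 16 source 0.9741
9 18 load 1.0778

Γ_L=1.000000, Γ_S=-0.600000; launch V₁=1·200/250=0.800000
k=0 src: V=0.8000
k=1 load: inc=0.800000, refl=0.800000·1.000000=0.8000; V=0.000000+0.800000+0.800000=1.6000
k=2 src: inc=0.800000, refl=0.800000·-0.600000=-0.4800; V=0.800000+0.800000+-0.480000=1.1200
k=3 load: inc=-0.480000, refl=-0.480000·1.000000=-0.4800; V=1.600000+-0.480000+-0.480000=0.6400
k=4 src: inc=-0.480000, refl=-0.480000·-0.600000=0.2880; V=1.120000+-0.480000+0.288000=0.9280
k=5 load: inc=0.288000, refl=0.288000·1.000000=0.2880; V=0.640000+0.288000+0.288000=1.2160
k=6 src: inc=0.288000, refl=0.288000·-0.600000=-0.1728; V=0.928000+0.288000+-0.172800=1.0432
k=7 load: inc=-0.172800, refl=-0.172800·1.000000=-0.1728; V=1.216000+-0.172800+-0.172800=0.8704
k=8 src: inc=-0.172800, refl=-0.172800·-0.600000=0.1037; V=1.043200+-0.172800+0.103680=0.9741
k=9 load: inc=0.103680, refl=0.103680·1.000000=0.1037; V=0.870400+0.103680+0.103680=1.0778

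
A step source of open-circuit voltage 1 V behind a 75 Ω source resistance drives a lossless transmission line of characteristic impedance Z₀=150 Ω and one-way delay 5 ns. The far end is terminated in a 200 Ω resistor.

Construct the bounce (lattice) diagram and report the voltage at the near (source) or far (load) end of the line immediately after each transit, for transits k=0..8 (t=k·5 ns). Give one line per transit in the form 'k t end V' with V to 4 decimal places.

Γ_L=0.142857, Γ_S=-0.333333; launch V₁=1·150/225=0.666667
k=0 src: V=0.6667
k=1 load: inc=0.666667, refl=0.666667·0.142857=0.0952; V=0.000000+0.666667+0.095238=0.7619
k=2 src: inc=0.095238, refl=0.095238·-0.333333=-0.0317; V=0.666667+0.095238+-0.031746=0.7302
k=3 load: inc=-0.031746, refl=-0.031746·0.142857=-0.0045; V=0.761905+-0.031746+-0.004535=0.7256
k=4 src: inc=-0.004535, refl=-0.004535·-0.333333=0.0015; V=0.730159+-0.004535+0.001512=0.7271
k=5 load: inc=0.001512, refl=0.001512·0.142857=0.0002; V=0.725624+0.001512+0.000216=0.7274
k=6 src: inc=0.000216, refl=0.000216·-0.333333=-0.0001; V=0.727135+0.000216+-0.000072=0.7273
k=7 load: inc=-0.000072, refl=-0.000072·0.142857=-0.0000; V=0.727351+-0.000072+-0.000010=0.7273
k=8 src: inc=-0.000010, refl=-0.000010·-0.333333=0.0000; V=0.727279+-0.000010+0.000003=0.7273

0 0 source 0.6667
1 5 load 0.7619
2 10 source 0.7302
3 15 load 0.7256
4 20 source 0.7271
5 25 load 0.7274
6 30 source 0.7273
7 35 load 0.7273
8 40 source 0.7273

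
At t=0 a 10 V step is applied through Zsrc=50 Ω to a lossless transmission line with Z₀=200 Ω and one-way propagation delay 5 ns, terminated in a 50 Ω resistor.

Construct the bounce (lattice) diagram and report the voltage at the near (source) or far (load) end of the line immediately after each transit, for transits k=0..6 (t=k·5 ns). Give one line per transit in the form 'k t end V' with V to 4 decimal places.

Γ_L=-0.600000, Γ_S=-0.600000; launch V₁=10·200/250=8.000000
k=0 src: V=8.0000
k=1 load: inc=8.000000, refl=8.000000·-0.600000=-4.8000; V=0.000000+8.000000+-4.800000=3.2000
k=2 src: inc=-4.800000, refl=-4.800000·-0.600000=2.8800; V=8.000000+-4.800000+2.880000=6.0800
k=3 load: inc=2.880000, refl=2.880000·-0.600000=-1.7280; V=3.200000+2.880000+-1.728000=4.3520
k=4 src: inc=-1.728000, refl=-1.728000·-0.600000=1.0368; V=6.080000+-1.728000+1.036800=5.3888
k=5 load: inc=1.036800, refl=1.036800·-0.600000=-0.6221; V=4.352000+1.036800+-0.622080=4.7667
k=6 src: inc=-0.622080, refl=-0.622080·-0.600000=0.3732; V=5.388800+-0.622080+0.373248=5.1400

0 0 source 8.0000
1 5 load 3.2000
2 10 source 6.0800
3 15 load 4.3520
4 20 source 5.3888
5 25 load 4.7667
6 30 source 5.1400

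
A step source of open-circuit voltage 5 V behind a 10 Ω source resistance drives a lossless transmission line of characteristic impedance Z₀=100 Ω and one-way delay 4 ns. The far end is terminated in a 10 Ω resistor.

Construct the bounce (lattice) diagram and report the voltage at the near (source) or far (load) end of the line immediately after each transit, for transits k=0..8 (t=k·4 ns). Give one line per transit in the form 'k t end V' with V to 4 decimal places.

0 0 source 4.5455
1 4 load 0.8264
2 8 source 3.8693
3 12 load 1.3797
4 16 source 3.4166
5 20 load 1.7500
6 24 source 3.1136
7 28 load 1.9980
8 32 source 2.9108

Γ_L=-0.818182, Γ_S=-0.818182; launch V₁=5·100/110=4.545455
k=0 src: V=4.5455
k=1 load: inc=4.545455, refl=4.545455·-0.818182=-3.7190; V=0.000000+4.545455+-3.719008=0.8264
k=2 src: inc=-3.719008, refl=-3.719008·-0.818182=3.0428; V=4.545455+-3.719008+3.042825=3.8693
k=3 load: inc=3.042825, refl=3.042825·-0.818182=-2.4896; V=0.826446+3.042825+-2.489584=1.3797
k=4 src: inc=-2.489584, refl=-2.489584·-0.818182=2.0369; V=3.869271+-2.489584+2.036932=3.4166
k=5 load: inc=2.036932, refl=2.036932·-0.818182=-1.6666; V=1.379687+2.036932+-1.666581=1.7500
k=6 src: inc=-1.666581, refl=-1.666581·-0.818182=1.3636; V=3.416620+-1.666581+1.363566=3.1136
k=7 load: inc=1.363566, refl=1.363566·-0.818182=-1.1156; V=1.750039+1.363566+-1.115645=1.9980
k=8 src: inc=-1.115645, refl=-1.115645·-0.818182=0.9128; V=3.113605+-1.115645+0.912801=2.9108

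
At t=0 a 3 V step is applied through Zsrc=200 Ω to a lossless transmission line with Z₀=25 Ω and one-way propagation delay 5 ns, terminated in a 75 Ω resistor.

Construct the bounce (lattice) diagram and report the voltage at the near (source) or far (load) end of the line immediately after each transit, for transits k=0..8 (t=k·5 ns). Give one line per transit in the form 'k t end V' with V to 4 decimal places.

0 0 source 0.3333
1 5 load 0.5000
2 10 source 0.6296
3 15 load 0.6944
4 20 source 0.7449
5 25 load 0.7701
6 30 source 0.7897
7 35 load 0.7995
8 40 source 0.8071

Γ_L=0.500000, Γ_S=0.777778; launch V₁=3·25/225=0.333333
k=0 src: V=0.3333
k=1 load: inc=0.333333, refl=0.333333·0.500000=0.1667; V=0.000000+0.333333+0.166667=0.5000
k=2 src: inc=0.166667, refl=0.166667·0.777778=0.1296; V=0.333333+0.166667+0.129630=0.6296
k=3 load: inc=0.129630, refl=0.129630·0.500000=0.0648; V=0.500000+0.129630+0.064815=0.6944
k=4 src: inc=0.064815, refl=0.064815·0.777778=0.0504; V=0.629630+0.064815+0.050412=0.7449
k=5 load: inc=0.050412, refl=0.050412·0.500000=0.0252; V=0.694444+0.050412+0.025206=0.7701
k=6 src: inc=0.025206, refl=0.025206·0.777778=0.0196; V=0.744856+0.025206+0.019604=0.7897
k=7 load: inc=0.019604, refl=0.019604·0.500000=0.0098; V=0.770062+0.019604+0.009802=0.7995
k=8 src: inc=0.009802, refl=0.009802·0.777778=0.0076; V=0.789666+0.009802+0.007624=0.8071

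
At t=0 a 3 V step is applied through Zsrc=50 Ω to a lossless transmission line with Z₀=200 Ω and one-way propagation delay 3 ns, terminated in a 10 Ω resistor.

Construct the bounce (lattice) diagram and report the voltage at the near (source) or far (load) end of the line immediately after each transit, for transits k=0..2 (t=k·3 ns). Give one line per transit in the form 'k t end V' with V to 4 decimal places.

Γ_L=-0.904762, Γ_S=-0.600000; launch V₁=3·200/250=2.400000
k=0 src: V=2.4000
k=1 load: inc=2.400000, refl=2.400000·-0.904762=-2.1714; V=0.000000+2.400000+-2.171429=0.2286
k=2 src: inc=-2.171429, refl=-2.171429·-0.600000=1.3029; V=2.400000+-2.171429+1.302857=1.5314

0 0 source 2.4000
1 3 load 0.2286
2 6 source 1.5314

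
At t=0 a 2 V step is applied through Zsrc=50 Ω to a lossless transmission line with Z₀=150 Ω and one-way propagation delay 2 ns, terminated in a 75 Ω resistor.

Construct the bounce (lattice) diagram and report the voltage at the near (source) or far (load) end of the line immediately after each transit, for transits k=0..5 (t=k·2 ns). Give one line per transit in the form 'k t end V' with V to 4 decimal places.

Γ_L=-0.333333, Γ_S=-0.500000; launch V₁=2·150/200=1.500000
k=0 src: V=1.5000
k=1 load: inc=1.500000, refl=1.500000·-0.333333=-0.5000; V=0.000000+1.500000+-0.500000=1.0000
k=2 src: inc=-0.500000, refl=-0.500000·-0.500000=0.2500; V=1.500000+-0.500000+0.250000=1.2500
k=3 load: inc=0.250000, refl=0.250000·-0.333333=-0.0833; V=1.000000+0.250000+-0.083333=1.1667
k=4 src: inc=-0.083333, refl=-0.083333·-0.500000=0.0417; V=1.250000+-0.083333+0.041667=1.2083
k=5 load: inc=0.041667, refl=0.041667·-0.333333=-0.0139; V=1.166667+0.041667+-0.013889=1.1944

0 0 source 1.5000
1 2 load 1.0000
2 4 source 1.2500
3 6 load 1.1667
4 8 source 1.2083
5 10 load 1.1944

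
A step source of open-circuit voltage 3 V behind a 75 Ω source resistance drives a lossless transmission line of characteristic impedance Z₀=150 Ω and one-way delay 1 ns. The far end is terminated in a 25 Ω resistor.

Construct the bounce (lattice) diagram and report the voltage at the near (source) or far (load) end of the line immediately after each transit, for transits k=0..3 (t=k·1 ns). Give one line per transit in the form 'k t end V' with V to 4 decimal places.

0 0 source 2.0000
1 1 load 0.5714
2 2 source 1.0476
3 3 load 0.7075

Γ_L=-0.714286, Γ_S=-0.333333; launch V₁=3·150/225=2.000000
k=0 src: V=2.0000
k=1 load: inc=2.000000, refl=2.000000·-0.714286=-1.4286; V=0.000000+2.000000+-1.428571=0.5714
k=2 src: inc=-1.428571, refl=-1.428571·-0.333333=0.4762; V=2.000000+-1.428571+0.476190=1.0476
k=3 load: inc=0.476190, refl=0.476190·-0.714286=-0.3401; V=0.571429+0.476190+-0.340136=0.7075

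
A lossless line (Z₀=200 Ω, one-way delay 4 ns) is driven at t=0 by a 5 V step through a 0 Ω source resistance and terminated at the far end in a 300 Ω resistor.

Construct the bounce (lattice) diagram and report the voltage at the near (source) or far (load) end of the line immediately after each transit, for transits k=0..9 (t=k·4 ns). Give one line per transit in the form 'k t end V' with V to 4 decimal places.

Γ_L=0.200000, Γ_S=-1.000000; launch V₁=5·200/200=5.000000
k=0 src: V=5.0000
k=1 load: inc=5.000000, refl=5.000000·0.200000=1.0000; V=0.000000+5.000000+1.000000=6.0000
k=2 src: inc=1.000000, refl=1.000000·-1.000000=-1.0000; V=5.000000+1.000000+-1.000000=5.0000
k=3 load: inc=-1.000000, refl=-1.000000·0.200000=-0.2000; V=6.000000+-1.000000+-0.200000=4.8000
k=4 src: inc=-0.200000, refl=-0.200000·-1.000000=0.2000; V=5.000000+-0.200000+0.200000=5.0000
k=5 load: inc=0.200000, refl=0.200000·0.200000=0.0400; V=4.800000+0.200000+0.040000=5.0400
k=6 src: inc=0.040000, refl=0.040000·-1.000000=-0.0400; V=5.000000+0.040000+-0.040000=5.0000
k=7 load: inc=-0.040000, refl=-0.040000·0.200000=-0.0080; V=5.040000+-0.040000+-0.008000=4.9920
k=8 src: inc=-0.008000, refl=-0.008000·-1.000000=0.0080; V=5.000000+-0.008000+0.008000=5.0000
k=9 load: inc=0.008000, refl=0.008000·0.200000=0.0016; V=4.992000+0.008000+0.001600=5.0016

0 0 source 5.0000
1 4 load 6.0000
2 8 source 5.0000
3 12 load 4.8000
4 16 source 5.0000
5 20 load 5.0400
6 24 source 5.0000
7 28 load 4.9920
8 32 source 5.0000
9 36 load 5.0016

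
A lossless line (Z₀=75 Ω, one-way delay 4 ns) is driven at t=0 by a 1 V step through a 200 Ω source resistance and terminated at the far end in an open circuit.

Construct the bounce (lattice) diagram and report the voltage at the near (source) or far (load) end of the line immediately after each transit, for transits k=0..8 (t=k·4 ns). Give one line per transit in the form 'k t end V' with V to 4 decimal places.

Γ_L=1.000000, Γ_S=0.454545; launch V₁=1·75/275=0.272727
k=0 src: V=0.2727
k=1 load: inc=0.272727, refl=0.272727·1.000000=0.2727; V=0.000000+0.272727+0.272727=0.5455
k=2 src: inc=0.272727, refl=0.272727·0.454545=0.1240; V=0.272727+0.272727+0.123967=0.6694
k=3 load: inc=0.123967, refl=0.123967·1.000000=0.1240; V=0.545455+0.123967+0.123967=0.7934
k=4 src: inc=0.123967, refl=0.123967·0.454545=0.0563; V=0.669421+0.123967+0.056349=0.8497
k=5 load: inc=0.056349, refl=0.056349·1.000000=0.0563; V=0.793388+0.056349+0.056349=0.9061
k=6 src: inc=0.056349, refl=0.056349·0.454545=0.0256; V=0.849737+0.056349+0.025613=0.9317
k=7 load: inc=0.025613, refl=0.025613·1.000000=0.0256; V=0.906086+0.025613+0.025613=0.9573
k=8 src: inc=0.025613, refl=0.025613·0.454545=0.0116; V=0.931699+0.025613+0.011642=0.9690

0 0 source 0.2727
1 4 load 0.5455
2 8 source 0.6694
3 12 load 0.7934
4 16 source 0.8497
5 20 load 0.9061
6 24 source 0.9317
7 28 load 0.9573
8 32 source 0.9690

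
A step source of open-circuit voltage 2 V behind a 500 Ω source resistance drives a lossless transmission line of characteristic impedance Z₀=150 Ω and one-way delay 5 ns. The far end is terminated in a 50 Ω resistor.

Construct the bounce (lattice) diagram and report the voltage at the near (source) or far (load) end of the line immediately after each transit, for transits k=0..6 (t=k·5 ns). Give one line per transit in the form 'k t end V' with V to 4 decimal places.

0 0 source 0.4615
1 5 load 0.2308
2 10 source 0.1065
3 15 load 0.1686
4 20 source 0.2021
5 25 load 0.1854
6 30 source 0.1764

Γ_L=-0.500000, Γ_S=0.538462; launch V₁=2·150/650=0.461538
k=0 src: V=0.4615
k=1 load: inc=0.461538, refl=0.461538·-0.500000=-0.2308; V=0.000000+0.461538+-0.230769=0.2308
k=2 src: inc=-0.230769, refl=-0.230769·0.538462=-0.1243; V=0.461538+-0.230769+-0.124260=0.1065
k=3 load: inc=-0.124260, refl=-0.124260·-0.500000=0.0621; V=0.230769+-0.124260+0.062130=0.1686
k=4 src: inc=0.062130, refl=0.062130·0.538462=0.0335; V=0.106509+0.062130+0.033455=0.2021
k=5 load: inc=0.033455, refl=0.033455·-0.500000=-0.0167; V=0.168639+0.033455+-0.016727=0.1854
k=6 src: inc=-0.016727, refl=-0.016727·0.538462=-0.0090; V=0.202094+-0.016727+-0.009007=0.1764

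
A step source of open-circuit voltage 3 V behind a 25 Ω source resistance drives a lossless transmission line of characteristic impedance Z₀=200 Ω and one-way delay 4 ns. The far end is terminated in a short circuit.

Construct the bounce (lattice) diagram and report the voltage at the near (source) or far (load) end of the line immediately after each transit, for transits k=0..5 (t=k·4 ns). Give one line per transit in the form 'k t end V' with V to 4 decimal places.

0 0 source 2.6667
1 4 load 0.0000
2 8 source 2.0741
3 12 load 0.0000
4 16 source 1.6132
5 20 load 0.0000

Γ_L=-1.000000, Γ_S=-0.777778; launch V₁=3·200/225=2.666667
k=0 src: V=2.6667
k=1 load: inc=2.666667, refl=2.666667·-1.000000=-2.6667; V=0.000000+2.666667+-2.666667=0.0000
k=2 src: inc=-2.666667, refl=-2.666667·-0.777778=2.0741; V=2.666667+-2.666667+2.074074=2.0741
k=3 load: inc=2.074074, refl=2.074074·-1.000000=-2.0741; V=0.000000+2.074074+-2.074074=0.0000
k=4 src: inc=-2.074074, refl=-2.074074·-0.777778=1.6132; V=2.074074+-2.074074+1.613169=1.6132
k=5 load: inc=1.613169, refl=1.613169·-1.000000=-1.6132; V=0.000000+1.613169+-1.613169=0.0000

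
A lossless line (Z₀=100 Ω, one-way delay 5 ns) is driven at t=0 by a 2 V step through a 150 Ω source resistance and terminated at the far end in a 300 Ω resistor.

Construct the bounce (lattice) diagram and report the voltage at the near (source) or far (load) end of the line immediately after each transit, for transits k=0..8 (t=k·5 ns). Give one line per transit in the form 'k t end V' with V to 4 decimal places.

0 0 source 0.8000
1 5 load 1.2000
2 10 source 1.2800
3 15 load 1.3200
4 20 source 1.3280
5 25 load 1.3320
6 30 source 1.3328
7 35 load 1.3332
8 40 source 1.3333

Γ_L=0.500000, Γ_S=0.200000; launch V₁=2·100/250=0.800000
k=0 src: V=0.8000
k=1 load: inc=0.800000, refl=0.800000·0.500000=0.4000; V=0.000000+0.800000+0.400000=1.2000
k=2 src: inc=0.400000, refl=0.400000·0.200000=0.0800; V=0.800000+0.400000+0.080000=1.2800
k=3 load: inc=0.080000, refl=0.080000·0.500000=0.0400; V=1.200000+0.080000+0.040000=1.3200
k=4 src: inc=0.040000, refl=0.040000·0.200000=0.0080; V=1.280000+0.040000+0.008000=1.3280
k=5 load: inc=0.008000, refl=0.008000·0.500000=0.0040; V=1.320000+0.008000+0.004000=1.3320
k=6 src: inc=0.004000, refl=0.004000·0.200000=0.0008; V=1.328000+0.004000+0.000800=1.3328
k=7 load: inc=0.000800, refl=0.000800·0.500000=0.0004; V=1.332000+0.000800+0.000400=1.3332
k=8 src: inc=0.000400, refl=0.000400·0.200000=0.0001; V=1.332800+0.000400+0.000080=1.3333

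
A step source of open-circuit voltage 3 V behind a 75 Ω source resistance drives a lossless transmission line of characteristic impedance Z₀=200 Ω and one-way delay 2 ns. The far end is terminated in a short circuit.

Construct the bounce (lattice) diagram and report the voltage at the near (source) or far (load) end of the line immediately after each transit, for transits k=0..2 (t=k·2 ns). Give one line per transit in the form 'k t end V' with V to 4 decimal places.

0 0 source 2.1818
1 2 load 0.0000
2 4 source 0.9917

Γ_L=-1.000000, Γ_S=-0.454545; launch V₁=3·200/275=2.181818
k=0 src: V=2.1818
k=1 load: inc=2.181818, refl=2.181818·-1.000000=-2.1818; V=0.000000+2.181818+-2.181818=0.0000
k=2 src: inc=-2.181818, refl=-2.181818·-0.454545=0.9917; V=2.181818+-2.181818+0.991736=0.9917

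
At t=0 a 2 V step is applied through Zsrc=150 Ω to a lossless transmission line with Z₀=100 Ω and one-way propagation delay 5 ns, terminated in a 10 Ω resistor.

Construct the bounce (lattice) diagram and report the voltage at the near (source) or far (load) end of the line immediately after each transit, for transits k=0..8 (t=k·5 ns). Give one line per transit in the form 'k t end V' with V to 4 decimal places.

0 0 source 0.8000
1 5 load 0.1455
2 10 source 0.0145
3 15 load 0.1217
4 20 source 0.1431
5 25 load 0.1255
6 30 source 0.1220
7 35 load 0.1249
8 40 source 0.1255

Γ_L=-0.818182, Γ_S=0.200000; launch V₁=2·100/250=0.800000
k=0 src: V=0.8000
k=1 load: inc=0.800000, refl=0.800000·-0.818182=-0.6545; V=0.000000+0.800000+-0.654545=0.1455
k=2 src: inc=-0.654545, refl=-0.654545·0.200000=-0.1309; V=0.800000+-0.654545+-0.130909=0.0145
k=3 load: inc=-0.130909, refl=-0.130909·-0.818182=0.1071; V=0.145455+-0.130909+0.107107=0.1217
k=4 src: inc=0.107107, refl=0.107107·0.200000=0.0214; V=0.014545+0.107107+0.021421=0.1431
k=5 load: inc=0.021421, refl=0.021421·-0.818182=-0.0175; V=0.121653+0.021421+-0.017527=0.1255
k=6 src: inc=-0.017527, refl=-0.017527·0.200000=-0.0035; V=0.143074+-0.017527+-0.003505=0.1220
k=7 load: inc=-0.003505, refl=-0.003505·-0.818182=0.0029; V=0.125548+-0.003505+0.002868=0.1249
k=8 src: inc=0.002868, refl=0.002868·0.200000=0.0006; V=0.122042+0.002868+0.000574=0.1255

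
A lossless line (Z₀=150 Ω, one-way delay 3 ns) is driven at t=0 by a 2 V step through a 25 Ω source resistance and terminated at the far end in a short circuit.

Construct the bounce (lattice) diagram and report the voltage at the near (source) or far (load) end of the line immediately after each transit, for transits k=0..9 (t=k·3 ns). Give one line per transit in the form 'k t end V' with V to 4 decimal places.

0 0 source 1.7143
1 3 load 0.0000
2 6 source 1.2245
3 9 load 0.0000
4 12 source 0.8746
5 15 load 0.0000
6 18 source 0.6247
7 21 load 0.0000
8 24 source 0.4462
9 27 load 0.0000

Γ_L=-1.000000, Γ_S=-0.714286; launch V₁=2·150/175=1.714286
k=0 src: V=1.7143
k=1 load: inc=1.714286, refl=1.714286·-1.000000=-1.7143; V=0.000000+1.714286+-1.714286=0.0000
k=2 src: inc=-1.714286, refl=-1.714286·-0.714286=1.2245; V=1.714286+-1.714286+1.224490=1.2245
k=3 load: inc=1.224490, refl=1.224490·-1.000000=-1.2245; V=0.000000+1.224490+-1.224490=0.0000
k=4 src: inc=-1.224490, refl=-1.224490·-0.714286=0.8746; V=1.224490+-1.224490+0.874636=0.8746
k=5 load: inc=0.874636, refl=0.874636·-1.000000=-0.8746; V=0.000000+0.874636+-0.874636=0.0000
k=6 src: inc=-0.874636, refl=-0.874636·-0.714286=0.6247; V=0.874636+-0.874636+0.624740=0.6247
k=7 load: inc=0.624740, refl=0.624740·-1.000000=-0.6247; V=0.000000+0.624740+-0.624740=0.0000
k=8 src: inc=-0.624740, refl=-0.624740·-0.714286=0.4462; V=0.624740+-0.624740+0.446243=0.4462
k=9 load: inc=0.446243, refl=0.446243·-1.000000=-0.4462; V=0.000000+0.446243+-0.446243=0.0000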